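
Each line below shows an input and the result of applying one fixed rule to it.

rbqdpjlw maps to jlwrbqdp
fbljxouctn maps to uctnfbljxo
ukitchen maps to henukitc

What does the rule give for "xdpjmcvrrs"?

vrrsxdpjmc

Looking at the pairs, the operation is to move the first character to the end, then swap the front and back halves of the string.
So "xdpjmcvrrs" becomes "vrrsxdpjmc".
(Check on "rbqdpjlw": → "bqdpjlwr" → "jlwrbqdp" ✓)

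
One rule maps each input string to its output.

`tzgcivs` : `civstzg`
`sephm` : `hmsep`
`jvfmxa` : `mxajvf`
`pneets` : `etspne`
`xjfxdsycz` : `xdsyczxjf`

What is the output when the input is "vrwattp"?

attpvrw

The rule is to move the first 3 characters to the end (rotate left by 3).
For "vrwattp" the result is "attpvrw".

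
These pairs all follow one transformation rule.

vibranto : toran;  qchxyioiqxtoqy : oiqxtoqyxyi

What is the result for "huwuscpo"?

The transformation: delete the first 3 characters, then move the first 3 characters to the end (rotate left by 3).
Applying both steps to "huwuscpo": "uscpo", then "pousc".

pousc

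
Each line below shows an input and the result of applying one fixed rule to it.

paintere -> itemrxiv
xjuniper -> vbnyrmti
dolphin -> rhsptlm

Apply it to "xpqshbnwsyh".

lbtuwlfrawc

What's happening: move the last character to the front, then shift every letter 4 places forward in the alphabet (wrapping around).
For "xpqshbnwsyh", step one produces "hxpqshbnwsy"; step two turns that into "lbtuwlfrawc".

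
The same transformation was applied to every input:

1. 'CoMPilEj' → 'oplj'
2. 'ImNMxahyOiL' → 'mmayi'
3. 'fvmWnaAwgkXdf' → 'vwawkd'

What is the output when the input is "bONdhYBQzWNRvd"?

odyqwrd

Looking at the pairs, the operation is to keep every other character starting from the second (positions 2nd, 4th, 6th, ...), then convert every letter to lowercase.
Starting from "bONdhYBQzWNRvd": after the first operation, "OdYQWRd"; after the second, "odyqwrd".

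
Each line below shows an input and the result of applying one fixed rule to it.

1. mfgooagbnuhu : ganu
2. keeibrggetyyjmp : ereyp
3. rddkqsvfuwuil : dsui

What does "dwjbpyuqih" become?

Rule — keep one character in every 3, starting at position 3 (positions 3rd, 6th, 9th, ...).
"dwjbpyuqih" → "jyi".

jyi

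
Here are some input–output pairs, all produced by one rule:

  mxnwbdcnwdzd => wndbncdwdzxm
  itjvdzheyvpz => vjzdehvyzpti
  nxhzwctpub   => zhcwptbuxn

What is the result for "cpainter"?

Looking at the pairs, the operation is to swap each adjacent pair of characters (1↔2, 3↔4, ...), then move the first 2 characters to the end (rotate left by 2).
Working it through for "cpainter": intermediate "pciatnre", final "iatnrepc".
(Check on "mxnwbdcnwdzd": → "xmwndbncdwdz" → "wndbncdwdzxm" ✓)

iatnrepc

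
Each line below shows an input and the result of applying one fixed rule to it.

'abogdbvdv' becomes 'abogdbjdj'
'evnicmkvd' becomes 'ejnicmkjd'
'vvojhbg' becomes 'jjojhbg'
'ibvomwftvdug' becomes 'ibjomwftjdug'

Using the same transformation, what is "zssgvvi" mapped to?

zssgjji

Rule — replace every "v" with "j".
Applying that to "zssgvvi" gives "zssgjji".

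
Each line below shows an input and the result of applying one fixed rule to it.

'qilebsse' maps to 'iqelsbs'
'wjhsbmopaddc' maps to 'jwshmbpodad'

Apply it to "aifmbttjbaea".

Each output is the input with this applied: delete the last character, then swap each adjacent pair of characters (1↔2, 3↔4, ...).
Starting from "aifmbttjbaea": after the first operation, "aifmbttjbae"; after the second, "iamftbjtabe".
(Check on "qilebsse": → "qilebss" → "iqelsbs" ✓)

iamftbjtabe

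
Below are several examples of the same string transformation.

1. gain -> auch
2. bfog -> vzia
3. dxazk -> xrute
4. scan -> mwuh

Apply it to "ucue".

What's happening: shift every letter 6 places backward in the alphabet (wrapping around).
"ucue" → "owoy".

owoy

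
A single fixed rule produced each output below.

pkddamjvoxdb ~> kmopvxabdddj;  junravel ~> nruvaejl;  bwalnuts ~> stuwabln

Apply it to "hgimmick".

ikmmcghi

Looking at the pairs, the operation is to sort the characters into alphabetical order, then swap the front and back halves of the string.
Starting from "hgimmick": after the first operation, "cghiikmm"; after the second, "ikmmcghi".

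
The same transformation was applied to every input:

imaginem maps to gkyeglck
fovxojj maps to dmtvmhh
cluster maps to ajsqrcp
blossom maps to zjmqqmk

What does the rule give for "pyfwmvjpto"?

nwdukthnrm

In each case the input is transformed by: shift every letter 2 places backward in the alphabet (wrapping around).
For "pyfwmvjpto" the result is "nwdukthnrm".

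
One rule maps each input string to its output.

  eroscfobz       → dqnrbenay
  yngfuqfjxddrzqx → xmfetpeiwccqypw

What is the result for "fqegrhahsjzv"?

The rule is to shift every letter 1 place backward in the alphabet (wrapping around).
On "fqegrhahsjzv" that produces "epdfqgzgriyu".

epdfqgzgriyu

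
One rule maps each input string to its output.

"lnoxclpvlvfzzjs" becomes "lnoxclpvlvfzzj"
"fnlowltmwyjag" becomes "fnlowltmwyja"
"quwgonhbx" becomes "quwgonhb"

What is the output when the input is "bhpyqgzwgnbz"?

bhpyqgzwgnb

What's happening: delete the last character.
For "bhpyqgzwgnbz" the result is "bhpyqgzwgnb".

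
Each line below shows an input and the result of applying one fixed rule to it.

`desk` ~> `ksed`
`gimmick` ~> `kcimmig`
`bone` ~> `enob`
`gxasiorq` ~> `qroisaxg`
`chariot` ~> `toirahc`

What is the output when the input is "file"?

The transformation: reverse the string.
For "file" the result is "elif".

elif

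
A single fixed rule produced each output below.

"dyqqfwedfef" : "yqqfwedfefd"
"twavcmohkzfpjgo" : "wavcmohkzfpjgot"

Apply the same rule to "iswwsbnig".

swwsbnigi

What's happening: move the first character to the end.
Applying that to "iswwsbnig" gives "swwsbnigi".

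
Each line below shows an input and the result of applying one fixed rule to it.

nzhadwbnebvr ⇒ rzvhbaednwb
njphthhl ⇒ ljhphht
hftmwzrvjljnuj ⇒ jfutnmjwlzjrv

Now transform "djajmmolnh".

hjnaljomm

The transformation: take characters alternately from the front and the back (1st, last, 2nd, 2nd-last, ...), then delete the first character.
Working it through for "djajmmolnh": intermediate "dhjnaljomm", final "hjnaljomm".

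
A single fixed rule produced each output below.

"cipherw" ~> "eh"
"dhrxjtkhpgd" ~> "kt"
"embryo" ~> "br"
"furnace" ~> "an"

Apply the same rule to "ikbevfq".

ve

Each output is the input with this applied: take characters alternately from the front and the back (1st, last, 2nd, 2nd-last, ...), then keep only the last 2 characters.
Applying both steps to "ikbevfq": "iqkfbve", then "ve".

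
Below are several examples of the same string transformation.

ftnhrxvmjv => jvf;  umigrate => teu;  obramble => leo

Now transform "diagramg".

mgd

The pattern: move the first character to the end, then keep only the last 3 characters.
Starting from "diagramg": after the first operation, "iagramgd"; after the second, "mgd".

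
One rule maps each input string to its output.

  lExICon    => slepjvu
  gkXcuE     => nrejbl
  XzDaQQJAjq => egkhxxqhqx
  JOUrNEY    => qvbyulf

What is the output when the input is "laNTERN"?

What's happening: shift every letter 7 places forward in the alphabet (wrapping around), then convert every letter to lowercase.
On "laNTERN": the first step gives "shUALYU", and the second then gives "shualyu".

shualyu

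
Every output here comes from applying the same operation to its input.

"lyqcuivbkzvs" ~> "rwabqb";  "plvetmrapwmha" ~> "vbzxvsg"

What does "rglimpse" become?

What's happening: keep every other character starting from the first (positions 1st, 3rd, 5th, ...), then shift every letter 6 places forward in the alphabet (wrapping around).
"rglimpse" → "rlms" → "xrsy".

xrsy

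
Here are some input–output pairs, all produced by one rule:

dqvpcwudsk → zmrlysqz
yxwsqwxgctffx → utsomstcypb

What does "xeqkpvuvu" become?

The transformation: shift every letter 4 places backward in the alphabet (wrapping around), then delete the last 2 characters.
"xeqkpvuvu" → "tamglrqrq" → "tamglrq".

tamglrq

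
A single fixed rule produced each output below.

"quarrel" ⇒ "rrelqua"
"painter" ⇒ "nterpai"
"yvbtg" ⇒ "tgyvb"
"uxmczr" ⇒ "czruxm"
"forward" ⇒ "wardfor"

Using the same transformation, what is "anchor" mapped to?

Looking at the pairs, the operation is to move the first 3 characters to the end (rotate left by 3).
On "anchor" that produces "horanc".

horanc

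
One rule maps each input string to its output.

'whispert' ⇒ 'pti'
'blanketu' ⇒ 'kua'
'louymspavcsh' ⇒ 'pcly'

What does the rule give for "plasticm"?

tma

In each case the input is transformed by: swap the front and back halves of the string, then keep one character in every 3, starting at position 1 (positions 1st, 4th, 7th, ...).
Applying both steps to "plasticm": "ticmplas", then "tma".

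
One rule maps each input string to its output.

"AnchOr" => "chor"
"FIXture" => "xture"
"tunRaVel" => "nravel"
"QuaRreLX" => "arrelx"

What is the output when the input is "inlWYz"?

lwyz

In each case the input is transformed by: delete the first 2 characters, then convert every letter to lowercase.
Applying both steps to "inlWYz": "lWYz", then "lwyz".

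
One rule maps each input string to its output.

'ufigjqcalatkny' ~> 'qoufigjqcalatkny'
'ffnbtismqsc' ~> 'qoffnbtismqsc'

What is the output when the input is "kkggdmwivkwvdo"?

Rule — prepend "qo".
On "kkggdmwivkwvdo" that produces "qokkggdmwivkwvdo".

qokkggdmwivkwvdo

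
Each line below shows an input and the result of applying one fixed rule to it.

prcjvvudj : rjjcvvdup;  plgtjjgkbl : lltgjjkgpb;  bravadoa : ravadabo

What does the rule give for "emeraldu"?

murelaed

Rule — swap the first and last characters, then swap each adjacent pair of characters (1↔2, 3↔4, ...).
Starting from "emeraldu": after the first operation, "umeralde"; after the second, "murelaed".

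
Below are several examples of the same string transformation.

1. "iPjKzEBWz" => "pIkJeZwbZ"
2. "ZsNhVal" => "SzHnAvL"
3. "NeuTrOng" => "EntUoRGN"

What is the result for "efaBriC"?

What's happening: swap each adjacent pair of characters (1↔2, 3↔4, ...), then flip the case of every letter.
For "efaBriC", step one produces "feBairC"; step two turns that into "FEbAIRc".

FEbAIRc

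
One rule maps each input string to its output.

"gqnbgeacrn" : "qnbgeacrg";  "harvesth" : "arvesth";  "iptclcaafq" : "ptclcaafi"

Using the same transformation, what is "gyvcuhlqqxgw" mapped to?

Rule — delete the last character, then move the first character to the end.
So "gyvcuhlqqxgw" becomes "yvcuhlqqxgg".

yvcuhlqqxgg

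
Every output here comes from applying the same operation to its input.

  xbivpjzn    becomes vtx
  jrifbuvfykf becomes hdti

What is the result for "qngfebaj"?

ody

The rule is to shift every letter 2 places backward in the alphabet (wrapping around), then keep one character in every 3, starting at position 1 (positions 1st, 4th, 7th, ...).
Starting from "qngfebaj": after the first operation, "oledczyh"; after the second, "ody".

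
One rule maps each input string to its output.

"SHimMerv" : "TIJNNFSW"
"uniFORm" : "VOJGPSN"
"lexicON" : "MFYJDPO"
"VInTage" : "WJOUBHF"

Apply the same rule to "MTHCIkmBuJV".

NUIDJLNCVKW

Rule — shift every letter 1 place forward in the alphabet (wrapping around), then convert every letter to uppercase.
"MTHCIkmBuJV" → "NUIDJlnCvKW" → "NUIDJLNCVKW".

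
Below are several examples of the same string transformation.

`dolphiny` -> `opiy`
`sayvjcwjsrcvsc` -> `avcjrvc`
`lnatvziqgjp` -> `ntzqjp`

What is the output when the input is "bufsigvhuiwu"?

Each output is the input with this applied: swap each adjacent pair of characters (1↔2, 3↔4, ...), then keep every other character starting from the first (positions 1st, 3rd, 5th, ...).
Starting from "bufsigvhuiwu": after the first operation, "ubsfgihviuuw"; after the second, "usghiu".

usghiu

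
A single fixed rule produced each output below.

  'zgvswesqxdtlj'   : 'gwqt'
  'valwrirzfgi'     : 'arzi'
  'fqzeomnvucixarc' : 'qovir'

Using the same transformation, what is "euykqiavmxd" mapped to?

Rule — keep one character in every 3, starting at position 2 (positions 2nd, 5th, 8th, ...).
"euykqiavmxd" → "uqvd".

uqvd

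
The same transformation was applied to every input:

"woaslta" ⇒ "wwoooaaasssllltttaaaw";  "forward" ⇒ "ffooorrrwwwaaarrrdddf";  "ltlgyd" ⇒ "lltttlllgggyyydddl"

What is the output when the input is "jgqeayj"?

jjgggqqqeeeaaayyyjjjj

In each case the input is transformed by: repeat every character 3 times, then move the first character to the end.
On "jgqeayj": the first step gives "jjjgggqqqeeeaaayyyjjj", and the second then gives "jjgggqqqeeeaaayyyjjjj".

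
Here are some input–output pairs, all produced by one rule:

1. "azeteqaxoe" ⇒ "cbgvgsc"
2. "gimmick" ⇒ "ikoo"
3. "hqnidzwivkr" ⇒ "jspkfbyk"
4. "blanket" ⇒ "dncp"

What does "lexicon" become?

Each output is the input with this applied: shift every letter 2 places forward in the alphabet (wrapping around), then delete the last 3 characters.
Applying both steps to "lexicon": "ngzkeqp", then "ngzk".

ngzk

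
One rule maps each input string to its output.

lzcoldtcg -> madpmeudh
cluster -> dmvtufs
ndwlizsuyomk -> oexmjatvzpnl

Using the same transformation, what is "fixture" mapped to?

What's happening: shift every letter 1 place forward in the alphabet (wrapping around).
Applying that to "fixture" gives "gjyuvsf".

gjyuvsf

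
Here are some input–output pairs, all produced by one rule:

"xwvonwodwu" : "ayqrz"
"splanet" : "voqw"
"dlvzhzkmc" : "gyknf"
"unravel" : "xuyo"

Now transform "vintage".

The pattern: shift every letter 3 places forward in the alphabet (wrapping around), then keep every other character starting from the first (positions 1st, 3rd, 5th, ...).
For "vintage" the result is "yqdh".

yqdh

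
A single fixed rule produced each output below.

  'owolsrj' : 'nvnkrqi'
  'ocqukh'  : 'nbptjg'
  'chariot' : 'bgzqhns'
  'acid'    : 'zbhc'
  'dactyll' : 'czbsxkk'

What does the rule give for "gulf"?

ftke

The rule is to shift every letter 1 place backward in the alphabet (wrapping around).
For "gulf" the result is "ftke".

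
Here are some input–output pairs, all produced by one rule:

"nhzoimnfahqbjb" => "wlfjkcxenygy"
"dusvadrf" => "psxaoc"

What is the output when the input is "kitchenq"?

The rule is to shift every letter 3 places backward in the alphabet (wrapping around), then delete the first 2 characters.
Working it through for "kitchenq": intermediate "hfqzebkn", final "qzebkn".
(Check on "dusvadrf": → "arpsxaoc" → "psxaoc" ✓)

qzebkn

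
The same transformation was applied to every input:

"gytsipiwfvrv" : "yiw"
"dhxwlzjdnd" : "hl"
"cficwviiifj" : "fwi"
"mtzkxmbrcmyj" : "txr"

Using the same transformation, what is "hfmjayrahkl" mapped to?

faa

What's happening: delete the last 3 characters, then keep one character in every 3, starting at position 2 (positions 2nd, 5th, 8th, ...).
Applying both steps to "hfmjayrahkl": "hfmjayra", then "faa".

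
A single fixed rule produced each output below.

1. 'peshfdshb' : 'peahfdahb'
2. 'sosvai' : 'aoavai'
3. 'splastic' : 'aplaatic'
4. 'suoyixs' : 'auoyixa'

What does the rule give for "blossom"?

In each case the input is transformed by: replace every "s" with "a".
So "blossom" becomes "bloaaom".

bloaaom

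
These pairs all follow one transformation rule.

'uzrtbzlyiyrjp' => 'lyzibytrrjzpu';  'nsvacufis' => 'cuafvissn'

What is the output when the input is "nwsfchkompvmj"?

kohmcpfvsmwjn

Each output is the input with this applied: take characters alternately from the front and the back (1st, last, 2nd, 2nd-last, ...), then reverse the string.
For "nwsfchkompvmj", step one produces "njwmsvfpcmhok"; step two turns that into "kohmcpfvsmwjn".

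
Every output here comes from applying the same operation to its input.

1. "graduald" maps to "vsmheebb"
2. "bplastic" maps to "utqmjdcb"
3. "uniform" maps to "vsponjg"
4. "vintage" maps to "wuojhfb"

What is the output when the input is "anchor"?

In each case the input is transformed by: sort the characters into reverse alphabetical order, then shift every letter 1 place forward in the alphabet (wrapping around).
"anchor" → "ronhca" → "spoidb".

spoidb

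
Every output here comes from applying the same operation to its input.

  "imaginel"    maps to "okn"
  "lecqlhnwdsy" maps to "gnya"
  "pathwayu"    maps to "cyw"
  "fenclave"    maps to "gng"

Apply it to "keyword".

gq

The pattern: keep one character in every 3, starting at position 2 (positions 2nd, 5th, 8th, ...), then shift every letter 2 places forward in the alphabet (wrapping around).
Starting from "keyword": after the first operation, "eo"; after the second, "gq".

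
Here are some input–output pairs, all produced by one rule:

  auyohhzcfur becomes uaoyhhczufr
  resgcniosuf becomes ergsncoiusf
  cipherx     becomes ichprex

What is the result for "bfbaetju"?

The rule is to swap each adjacent pair of characters (1↔2, 3↔4, ...).
So "bfbaetju" becomes "fbabteuj".

fbabteuj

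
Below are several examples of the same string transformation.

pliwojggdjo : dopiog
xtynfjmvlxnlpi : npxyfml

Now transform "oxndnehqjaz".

jzonnh

What's happening: keep every other character starting from the first (positions 1st, 3rd, 5th, ...), then move the last 2 characters to the front (rotate right by 2).
On "oxndnehqjaz": the first step gives "onnhjz", and the second then gives "jzonnh".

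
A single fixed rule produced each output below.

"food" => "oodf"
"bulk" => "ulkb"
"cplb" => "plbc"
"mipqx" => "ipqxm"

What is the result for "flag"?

The transformation: move the first character to the end.
So "flag" becomes "lagf".

lagf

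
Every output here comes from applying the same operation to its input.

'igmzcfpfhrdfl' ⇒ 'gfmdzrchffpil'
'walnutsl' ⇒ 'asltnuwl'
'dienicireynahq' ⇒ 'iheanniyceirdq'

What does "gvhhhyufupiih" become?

vihihphuyfugh

Each output is the input with this applied: take characters alternately from the front and the back (1st, last, 2nd, 2nd-last, ...), then move the first 2 characters to the end (rotate left by 2).
Doing the same to "gvhhhyufupiih": "vihihphuyfugh".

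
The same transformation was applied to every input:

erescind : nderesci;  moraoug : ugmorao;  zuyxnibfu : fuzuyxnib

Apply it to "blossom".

The pattern: move the last 2 characters to the front (rotate right by 2).
Doing the same to "blossom": "ombloss".

ombloss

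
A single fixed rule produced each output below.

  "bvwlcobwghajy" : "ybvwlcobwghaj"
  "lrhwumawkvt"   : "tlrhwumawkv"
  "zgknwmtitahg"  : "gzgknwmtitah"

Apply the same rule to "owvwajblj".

The rule is to move the last character to the front.
So "owvwajblj" becomes "jowvwajbl".

jowvwajbl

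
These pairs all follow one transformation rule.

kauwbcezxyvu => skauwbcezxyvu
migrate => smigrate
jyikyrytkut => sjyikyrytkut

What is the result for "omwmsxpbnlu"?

somwmsxpbnlu

Each output is the input with this applied: prepend "s".
Applying that to "omwmsxpbnlu" gives "somwmsxpbnlu".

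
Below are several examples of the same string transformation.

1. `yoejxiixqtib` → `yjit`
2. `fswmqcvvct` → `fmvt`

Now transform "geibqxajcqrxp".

gbaqp

What's happening: keep one character in every 3, starting at position 1 (positions 1st, 4th, 7th, ...).
On "geibqxajcqrxp" that produces "gbaqp".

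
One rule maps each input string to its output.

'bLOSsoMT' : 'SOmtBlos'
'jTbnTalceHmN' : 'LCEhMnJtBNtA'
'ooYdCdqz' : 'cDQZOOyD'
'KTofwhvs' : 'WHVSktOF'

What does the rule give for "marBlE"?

bLeMAR

The rule is to swap the front and back halves of the string, then flip the case of every letter.
"marBlE" → "BlEmar" → "bLeMAR".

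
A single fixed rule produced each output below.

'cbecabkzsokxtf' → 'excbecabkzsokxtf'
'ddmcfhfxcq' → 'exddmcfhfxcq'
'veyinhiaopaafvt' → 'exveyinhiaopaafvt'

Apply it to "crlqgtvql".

excrlqgtvql

The transformation: prepend "ex".
On "crlqgtvql" that produces "excrlqgtvql".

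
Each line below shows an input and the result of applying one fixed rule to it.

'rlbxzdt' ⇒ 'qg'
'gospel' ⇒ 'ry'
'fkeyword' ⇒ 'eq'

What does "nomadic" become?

vp

In each case the input is transformed by: shift every letter 13 places forward in the alphabet (wrapping around) — i.e. ROT13, then keep only the last 2 characters.
For "nomadic" the result is "vp".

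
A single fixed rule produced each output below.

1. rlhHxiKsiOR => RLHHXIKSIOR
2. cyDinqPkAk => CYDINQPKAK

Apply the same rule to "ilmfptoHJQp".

ILMFPTOHJQP

Each output is the input with this applied: convert every letter to uppercase.
Applying that to "ilmfptoHJQp" gives "ILMFPTOHJQP".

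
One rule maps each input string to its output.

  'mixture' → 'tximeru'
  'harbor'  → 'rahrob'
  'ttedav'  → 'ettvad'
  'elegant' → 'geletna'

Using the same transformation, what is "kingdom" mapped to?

The rule is to move the last 3 characters to the front (rotate right by 3), then reverse the string.
So "kingdom" becomes "gnikmod".

gnikmod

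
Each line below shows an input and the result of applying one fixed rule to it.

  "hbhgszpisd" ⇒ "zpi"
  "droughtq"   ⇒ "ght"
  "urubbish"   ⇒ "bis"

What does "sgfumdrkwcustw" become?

The transformation: swap the front and back halves of the string, then keep only the first 3 characters.
Starting from "sgfumdrkwcustw": after the first operation, "kwcustwsgfumdr"; after the second, "kwc".

kwc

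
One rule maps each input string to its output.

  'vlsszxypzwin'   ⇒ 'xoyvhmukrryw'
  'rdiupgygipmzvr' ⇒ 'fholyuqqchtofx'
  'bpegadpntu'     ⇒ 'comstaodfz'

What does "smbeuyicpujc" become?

The rule is to shift every letter 1 place backward in the alphabet (wrapping around), then swap the front and back halves of the string.
For "smbeuyicpujc", step one produces "rladtxhbotib"; step two turns that into "hbotibrladtx".

hbotibrladtx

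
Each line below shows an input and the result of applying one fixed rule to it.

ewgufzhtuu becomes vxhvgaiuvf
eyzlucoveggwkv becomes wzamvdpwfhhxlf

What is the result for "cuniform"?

In each case the input is transformed by: shift every letter 1 place forward in the alphabet (wrapping around), then swap the first and last characters.
"cuniform" → "dvojgpsn" → "nvojgpsd".

nvojgpsd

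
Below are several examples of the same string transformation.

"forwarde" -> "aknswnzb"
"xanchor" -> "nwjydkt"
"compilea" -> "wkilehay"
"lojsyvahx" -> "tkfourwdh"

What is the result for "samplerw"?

Looking at the pairs, the operation is to swap the first and last characters, then shift every letter 4 places backward in the alphabet (wrapping around).
For "samplerw" the result is "swilhano".

swilhano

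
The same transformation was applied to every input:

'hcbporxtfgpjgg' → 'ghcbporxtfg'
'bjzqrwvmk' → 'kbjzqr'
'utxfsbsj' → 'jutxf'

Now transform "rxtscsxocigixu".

Rule — move the last character to the front, then delete the last 3 characters.
"rxtscsxocigixu" → "urxtscsxocigix" → "urxtscsxoci".
(Check on "hcbporxtfgpjgg": → "ghcbporxtfgpjg" → "ghcbporxtfg" ✓)

urxtscsxoci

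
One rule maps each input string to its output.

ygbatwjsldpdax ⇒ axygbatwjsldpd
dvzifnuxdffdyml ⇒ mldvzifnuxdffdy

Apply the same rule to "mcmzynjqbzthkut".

Rule — move the last 2 characters to the front (rotate right by 2).
Applying that to "mcmzynjqbzthkut" gives "utmcmzynjqbzthk".

utmcmzynjqbzthk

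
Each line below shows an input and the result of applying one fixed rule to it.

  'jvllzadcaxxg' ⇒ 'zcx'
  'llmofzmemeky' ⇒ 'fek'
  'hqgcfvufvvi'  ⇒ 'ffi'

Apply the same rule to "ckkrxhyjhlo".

The pattern: delete the first 3 characters, then keep one character in every 3, starting at position 2 (positions 2nd, 5th, 8th, ...).
Applying both steps to "ckkrxhyjhlo": "rxhyjhlo", then "xjo".
(Check on "hqgcfvufvvi": → "cfvufvvi" → "ffi" ✓)

xjo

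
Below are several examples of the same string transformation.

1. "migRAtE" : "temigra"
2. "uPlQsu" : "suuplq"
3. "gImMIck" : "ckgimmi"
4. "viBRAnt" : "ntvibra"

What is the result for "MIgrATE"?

Rule — move the last 2 characters to the front (rotate right by 2), then convert every letter to lowercase.
Applying both steps to "MIgrATE": "TEMIgrA", then "temigra".

temigra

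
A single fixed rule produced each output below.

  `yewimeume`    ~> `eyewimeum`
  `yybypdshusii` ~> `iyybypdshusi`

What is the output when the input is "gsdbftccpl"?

The pattern: move the last character to the front.
Applying that to "gsdbftccpl" gives "lgsdbftccp".

lgsdbftccp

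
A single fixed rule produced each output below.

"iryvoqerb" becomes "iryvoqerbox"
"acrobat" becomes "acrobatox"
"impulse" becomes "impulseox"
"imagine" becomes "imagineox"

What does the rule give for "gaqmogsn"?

gaqmogsnox

The transformation: append "ox".
"gaqmogsn" → "gaqmogsnox".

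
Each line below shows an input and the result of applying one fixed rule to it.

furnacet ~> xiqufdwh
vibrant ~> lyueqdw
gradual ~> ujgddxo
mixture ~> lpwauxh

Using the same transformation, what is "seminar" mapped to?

Looking at the pairs, the operation is to shift every letter 3 places forward in the alphabet (wrapping around), then swap each adjacent pair of characters (1↔2, 3↔4, ...).
Starting from "seminar": after the first operation, "vhplqdu"; after the second, "hvlpdqu".

hvlpdqu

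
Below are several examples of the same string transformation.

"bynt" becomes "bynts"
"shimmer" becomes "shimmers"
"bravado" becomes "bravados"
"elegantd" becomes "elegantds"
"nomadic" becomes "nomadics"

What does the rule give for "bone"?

bones

Each output is the input with this applied: append "s".
For "bone" the result is "bones".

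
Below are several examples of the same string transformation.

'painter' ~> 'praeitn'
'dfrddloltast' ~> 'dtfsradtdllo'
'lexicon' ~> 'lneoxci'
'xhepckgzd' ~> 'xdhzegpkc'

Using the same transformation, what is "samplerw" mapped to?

The rule is to take characters alternately from the front and the back (1st, last, 2nd, 2nd-last, ...).
"samplerw" → "swarmepl".

swarmepl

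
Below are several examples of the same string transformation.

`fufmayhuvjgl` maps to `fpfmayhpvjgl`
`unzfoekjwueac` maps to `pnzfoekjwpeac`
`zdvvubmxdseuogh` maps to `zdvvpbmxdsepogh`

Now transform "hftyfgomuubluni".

hftyfgomppblpni

The pattern: replace every "u" with "p".
For "hftyfgomuubluni" the result is "hftyfgomppblpni".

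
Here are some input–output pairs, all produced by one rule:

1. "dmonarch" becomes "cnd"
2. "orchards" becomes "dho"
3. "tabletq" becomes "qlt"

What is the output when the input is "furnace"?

Rule — keep one character in every 3, starting at position 1 (positions 1st, 4th, 7th, ...), then reverse the string.
Starting from "furnace": after the first operation, "fne"; after the second, "enf".

enf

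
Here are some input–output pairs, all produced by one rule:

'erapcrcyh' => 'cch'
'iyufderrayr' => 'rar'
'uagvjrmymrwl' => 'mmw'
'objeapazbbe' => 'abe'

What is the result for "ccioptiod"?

Each output is the input with this applied: keep every other character starting from the first (positions 1st, 3rd, 5th, ...), then keep only the last 3 characters.
Starting from "ccioptiod": after the first operation, "cipid"; after the second, "pid".
(Check on "iyufderrayr": → "iudrar" → "rar" ✓)

pid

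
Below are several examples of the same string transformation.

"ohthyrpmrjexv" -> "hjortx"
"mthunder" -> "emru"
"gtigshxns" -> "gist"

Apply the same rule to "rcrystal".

crsy

Each output is the input with this applied: sort the characters into alphabetical order, then keep every other character starting from the second (positions 2nd, 4th, 6th, ...).
Starting from "rcrystal": after the first operation, "aclrrsty"; after the second, "crsy".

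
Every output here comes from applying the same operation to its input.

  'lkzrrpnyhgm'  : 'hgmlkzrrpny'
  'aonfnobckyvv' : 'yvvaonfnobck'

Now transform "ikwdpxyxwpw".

Rule — move the last 3 characters to the front (rotate right by 3).
For "ikwdpxyxwpw" the result is "wpwikwdpxyx".

wpwikwdpxyx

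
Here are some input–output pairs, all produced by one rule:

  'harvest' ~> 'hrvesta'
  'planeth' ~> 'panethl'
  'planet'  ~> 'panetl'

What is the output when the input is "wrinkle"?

Rule — move the first character to the end, then swap the first and last characters.
For "wrinkle", step one produces "rinklew"; step two turns that into "winkler".

winkler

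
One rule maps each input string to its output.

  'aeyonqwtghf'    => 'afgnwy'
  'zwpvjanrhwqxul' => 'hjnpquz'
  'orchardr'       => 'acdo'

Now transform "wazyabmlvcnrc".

acmnvwz

The transformation: keep every other character starting from the first (positions 1st, 3rd, 5th, ...), then sort the characters into alphabetical order.
For "wazyabmlvcnrc", step one produces "wzamvnc"; step two turns that into "acmnvwz".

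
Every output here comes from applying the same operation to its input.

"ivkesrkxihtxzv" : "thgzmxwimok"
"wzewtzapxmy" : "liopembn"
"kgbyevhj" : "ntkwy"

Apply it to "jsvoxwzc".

Rule — delete the first 3 characters, then shift every letter 11 places backward in the alphabet (wrapping around).
For "jsvoxwzc", step one produces "oxwzc"; step two turns that into "dmlor".

dmlor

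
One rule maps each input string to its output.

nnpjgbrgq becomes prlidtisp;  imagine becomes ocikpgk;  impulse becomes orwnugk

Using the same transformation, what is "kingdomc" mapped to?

kpifqoem

In each case the input is transformed by: move the first character to the end, then shift every letter 2 places forward in the alphabet (wrapping around).
On "kingdomc": the first step gives "ingdomck", and the second then gives "kpifqoem".
(Check on "nnpjgbrgq": → "npjgbrgqn" → "prlidtisp" ✓)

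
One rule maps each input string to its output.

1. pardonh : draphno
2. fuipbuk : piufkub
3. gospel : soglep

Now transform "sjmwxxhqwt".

hxxwmjstwq

In each case the input is transformed by: move the last 3 characters to the front (rotate right by 3), then reverse the string.
So "sjmwxxhqwt" becomes "hxxwmjstwq".
(Check on "fuipbuk": → "bukfuip" → "piufkub" ✓)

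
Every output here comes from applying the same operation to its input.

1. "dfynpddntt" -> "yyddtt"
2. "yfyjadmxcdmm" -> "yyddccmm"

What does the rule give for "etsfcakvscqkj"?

ssaasskk

What's happening: keep one character in every 3, starting at position 3 (positions 3rd, 6th, 9th, ...), then double every character.
On "etsfcakvscqkj": the first step gives "sask", and the second then gives "ssaasskk".
(Check on "yfyjadmxcdmm": → "ydcm" → "yyddccmm" ✓)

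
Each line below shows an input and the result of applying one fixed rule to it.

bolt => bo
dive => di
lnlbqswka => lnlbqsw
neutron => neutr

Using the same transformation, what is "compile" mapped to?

compi

The rule is to delete the last 2 characters.
On "compile" that produces "compi".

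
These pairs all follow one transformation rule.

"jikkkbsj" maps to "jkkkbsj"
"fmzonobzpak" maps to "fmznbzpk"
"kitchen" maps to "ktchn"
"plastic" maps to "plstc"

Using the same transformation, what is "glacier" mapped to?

The transformation: remove every vowel.
"glacier" → "glcr".

glcr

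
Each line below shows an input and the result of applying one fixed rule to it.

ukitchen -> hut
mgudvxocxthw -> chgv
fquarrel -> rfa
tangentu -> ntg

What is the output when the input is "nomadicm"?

ina

The transformation: swap the front and back halves of the string, then keep one character in every 3, starting at position 2 (positions 2nd, 5th, 8th, ...).
On "nomadicm": the first step gives "dicmnoma", and the second then gives "ina".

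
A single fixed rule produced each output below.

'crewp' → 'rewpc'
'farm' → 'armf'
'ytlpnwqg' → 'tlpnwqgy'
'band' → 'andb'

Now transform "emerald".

meralde

The transformation: move the first character to the end.
Applying that to "emerald" gives "meralde".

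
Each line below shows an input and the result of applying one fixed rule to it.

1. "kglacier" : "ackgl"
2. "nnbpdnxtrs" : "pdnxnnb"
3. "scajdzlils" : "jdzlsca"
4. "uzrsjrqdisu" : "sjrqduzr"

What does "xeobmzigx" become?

bmzxeo

Rule — delete the last 3 characters, then move the first 3 characters to the end (rotate left by 3).
Working it through for "xeobmzigx": intermediate "xeobmz", final "bmzxeo".
(Check on "nnbpdnxtrs": → "nnbpdnx" → "pdnxnnb" ✓)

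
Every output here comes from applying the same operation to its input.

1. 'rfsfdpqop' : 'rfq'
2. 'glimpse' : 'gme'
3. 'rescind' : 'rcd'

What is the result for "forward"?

The rule is to keep one character in every 3, starting at position 1 (positions 1st, 4th, 7th, ...).
On "forward" that produces "fwd".

fwd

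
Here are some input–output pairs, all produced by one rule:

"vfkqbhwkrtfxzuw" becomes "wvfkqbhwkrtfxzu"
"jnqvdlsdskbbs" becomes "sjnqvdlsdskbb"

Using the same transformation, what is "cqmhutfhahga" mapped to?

acqmhutfhahg

What's happening: move the last character to the front.
Applying that to "cqmhutfhahga" gives "acqmhutfhahg".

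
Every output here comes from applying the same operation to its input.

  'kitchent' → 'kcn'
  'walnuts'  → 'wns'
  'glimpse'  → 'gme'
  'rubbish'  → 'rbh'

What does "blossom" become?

Each output is the input with this applied: keep one character in every 3, starting at position 1 (positions 1st, 4th, 7th, ...).
Applying that to "blossom" gives "bsm".

bsm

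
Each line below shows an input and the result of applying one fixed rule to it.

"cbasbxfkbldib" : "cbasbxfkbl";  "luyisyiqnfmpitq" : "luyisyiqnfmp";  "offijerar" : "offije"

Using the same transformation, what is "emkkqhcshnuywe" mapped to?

In each case the input is transformed by: delete the last 3 characters.
For "emkkqhcshnuywe" the result is "emkkqhcshnu".

emkkqhcshnu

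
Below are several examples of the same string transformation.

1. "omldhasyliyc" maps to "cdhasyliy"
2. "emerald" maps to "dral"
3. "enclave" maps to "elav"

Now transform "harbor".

rbo

The transformation: delete the first 3 characters, then move the last character to the front.
Applying both steps to "harbor": "bor", then "rbo".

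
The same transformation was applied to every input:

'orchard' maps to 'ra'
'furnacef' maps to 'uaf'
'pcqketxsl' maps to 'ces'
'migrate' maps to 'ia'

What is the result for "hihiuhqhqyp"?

Each output is the input with this applied: keep one character in every 3, starting at position 2 (positions 2nd, 5th, 8th, ...).
On "hihiuhqhqyp" that produces "iuhp".

iuhp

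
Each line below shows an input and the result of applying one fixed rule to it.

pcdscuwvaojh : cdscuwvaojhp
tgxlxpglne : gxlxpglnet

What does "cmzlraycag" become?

mzlraycagc

Each output is the input with this applied: move the first character to the end.
On "cmzlraycag" that produces "mzlraycagc".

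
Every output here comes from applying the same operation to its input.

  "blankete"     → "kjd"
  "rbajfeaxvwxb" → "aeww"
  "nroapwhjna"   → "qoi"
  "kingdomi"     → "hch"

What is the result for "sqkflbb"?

Looking at the pairs, the operation is to keep one character in every 3, starting at position 2 (positions 2nd, 5th, 8th, ...), then shift every letter 1 place backward in the alphabet (wrapping around).
"sqkflbb" → "ql" → "pk".

pk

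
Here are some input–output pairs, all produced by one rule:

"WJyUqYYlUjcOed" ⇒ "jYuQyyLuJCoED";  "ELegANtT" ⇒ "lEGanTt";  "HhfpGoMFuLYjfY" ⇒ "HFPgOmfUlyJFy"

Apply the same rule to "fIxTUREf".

Each output is the input with this applied: flip the case of every letter, then delete the first character.
"fIxTUREf" → "iXtureF".

iXtureF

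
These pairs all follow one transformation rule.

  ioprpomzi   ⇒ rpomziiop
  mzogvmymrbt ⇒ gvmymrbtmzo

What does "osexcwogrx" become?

In each case the input is transformed by: move the first 3 characters to the end (rotate left by 3).
"osexcwogrx" → "xcwogrxose".

xcwogrxose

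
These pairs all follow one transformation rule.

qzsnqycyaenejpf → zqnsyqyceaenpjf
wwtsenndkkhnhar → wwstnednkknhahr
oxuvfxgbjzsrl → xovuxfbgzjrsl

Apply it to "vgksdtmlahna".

Each output is the input with this applied: swap each adjacent pair of characters (1↔2, 3↔4, ...).
Applying that to "vgksdtmlahna" gives "gvsktdlmhaan".

gvsktdlmhaan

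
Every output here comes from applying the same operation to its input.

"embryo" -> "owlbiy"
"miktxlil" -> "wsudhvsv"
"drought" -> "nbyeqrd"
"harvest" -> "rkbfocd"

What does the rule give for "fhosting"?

The rule is to shift every letter 10 places forward in the alphabet (wrapping around).
"fhosting" → "prycdsxq".

prycdsxq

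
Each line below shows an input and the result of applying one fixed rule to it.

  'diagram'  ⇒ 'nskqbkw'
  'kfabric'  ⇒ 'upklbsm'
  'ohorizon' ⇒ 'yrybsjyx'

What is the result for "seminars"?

What's happening: shift every letter 10 places forward in the alphabet (wrapping around).
For "seminars" the result is "cowsxkbc".

cowsxkbc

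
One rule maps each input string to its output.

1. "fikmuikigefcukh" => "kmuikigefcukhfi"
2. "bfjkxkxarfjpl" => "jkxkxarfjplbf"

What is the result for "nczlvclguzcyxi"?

Each output is the input with this applied: move the first 2 characters to the end (rotate left by 2).
On "nczlvclguzcyxi" that produces "zlvclguzcyxinc".

zlvclguzcyxinc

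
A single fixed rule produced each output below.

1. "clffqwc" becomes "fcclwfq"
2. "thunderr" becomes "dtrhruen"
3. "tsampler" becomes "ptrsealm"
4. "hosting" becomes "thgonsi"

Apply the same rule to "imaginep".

The transformation: take characters alternately from the front and the back (1st, last, 2nd, 2nd-last, ...), then move the last character to the front.
For "imaginep", step one produces "ipmeangi"; step two turns that into "iipmeang".

iipmeang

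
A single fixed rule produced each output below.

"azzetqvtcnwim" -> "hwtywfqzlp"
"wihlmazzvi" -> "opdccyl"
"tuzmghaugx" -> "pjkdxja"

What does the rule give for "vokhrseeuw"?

kuvhhxz

Looking at the pairs, the operation is to shift every letter 3 places forward in the alphabet (wrapping around), then delete the first 3 characters.
Working it through for "vokhrseeuw": intermediate "yrnkuvhhxz", final "kuvhhxz".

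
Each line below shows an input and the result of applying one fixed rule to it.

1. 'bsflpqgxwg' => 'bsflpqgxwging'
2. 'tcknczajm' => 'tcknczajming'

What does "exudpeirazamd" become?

exudpeirazamding

Looking at the pairs, the operation is to append "ing".
Applying that to "exudpeirazamd" gives "exudpeirazamding".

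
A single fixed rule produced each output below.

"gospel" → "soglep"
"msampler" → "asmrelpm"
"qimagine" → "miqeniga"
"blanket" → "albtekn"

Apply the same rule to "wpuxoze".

Each output is the input with this applied: reverse the string, then move the last 3 characters to the front (rotate right by 3).
For "wpuxoze", step one produces "ezoxupw"; step two turns that into "upwezox".

upwezox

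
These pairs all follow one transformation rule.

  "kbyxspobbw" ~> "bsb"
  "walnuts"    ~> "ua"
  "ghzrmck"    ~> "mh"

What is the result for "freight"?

gr

Each output is the input with this applied: reverse the string, then keep one character in every 3, starting at position 3 (positions 3rd, 6th, 9th, ...).
Applying both steps to "freight": "thgierf", then "gr".
(Check on "ghzrmck": → "kcmrzhg" → "mh" ✓)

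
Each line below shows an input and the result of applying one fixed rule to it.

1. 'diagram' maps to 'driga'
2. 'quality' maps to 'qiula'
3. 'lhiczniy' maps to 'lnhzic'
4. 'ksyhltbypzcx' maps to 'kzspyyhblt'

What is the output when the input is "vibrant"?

The rule is to delete the last 2 characters, then take characters alternately from the front and the back (1st, last, 2nd, 2nd-last, ...).
Working it through for "vibrant": intermediate "vibra", final "vairb".

vairb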